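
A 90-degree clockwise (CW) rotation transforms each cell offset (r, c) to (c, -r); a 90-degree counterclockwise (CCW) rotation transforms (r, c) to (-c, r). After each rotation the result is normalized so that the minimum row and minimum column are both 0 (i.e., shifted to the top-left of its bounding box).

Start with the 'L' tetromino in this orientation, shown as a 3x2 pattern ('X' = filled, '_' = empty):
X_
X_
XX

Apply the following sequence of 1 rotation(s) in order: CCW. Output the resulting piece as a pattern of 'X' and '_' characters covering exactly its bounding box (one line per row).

Answer: __X
XXX

Derivation:
Start:
X_
X_
XX
After rotation 1 (CCW):
__X
XXX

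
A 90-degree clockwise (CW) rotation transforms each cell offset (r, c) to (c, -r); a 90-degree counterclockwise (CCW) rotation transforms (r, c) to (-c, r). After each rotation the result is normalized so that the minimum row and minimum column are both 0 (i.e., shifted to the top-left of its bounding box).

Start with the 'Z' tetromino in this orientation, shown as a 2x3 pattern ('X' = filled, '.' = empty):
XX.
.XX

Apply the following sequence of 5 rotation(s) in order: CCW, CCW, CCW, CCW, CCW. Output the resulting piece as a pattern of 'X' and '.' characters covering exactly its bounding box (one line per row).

Answer: .X
XX
X.

Derivation:
Start:
XX.
.XX
After rotation 1 (CCW):
.X
XX
X.
After rotation 2 (CCW):
XX.
.XX
After rotation 3 (CCW):
.X
XX
X.
After rotation 4 (CCW):
XX.
.XX
After rotation 5 (CCW):
.X
XX
X.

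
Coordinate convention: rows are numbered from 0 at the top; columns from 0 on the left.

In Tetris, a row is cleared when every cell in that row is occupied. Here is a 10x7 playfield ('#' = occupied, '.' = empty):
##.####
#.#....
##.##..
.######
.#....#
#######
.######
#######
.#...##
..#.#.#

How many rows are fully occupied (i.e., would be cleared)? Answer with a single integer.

Check each row:
  row 0: 1 empty cell -> not full
  row 1: 5 empty cells -> not full
  row 2: 3 empty cells -> not full
  row 3: 1 empty cell -> not full
  row 4: 5 empty cells -> not full
  row 5: 0 empty cells -> FULL (clear)
  row 6: 1 empty cell -> not full
  row 7: 0 empty cells -> FULL (clear)
  row 8: 4 empty cells -> not full
  row 9: 4 empty cells -> not full
Total rows cleared: 2

Answer: 2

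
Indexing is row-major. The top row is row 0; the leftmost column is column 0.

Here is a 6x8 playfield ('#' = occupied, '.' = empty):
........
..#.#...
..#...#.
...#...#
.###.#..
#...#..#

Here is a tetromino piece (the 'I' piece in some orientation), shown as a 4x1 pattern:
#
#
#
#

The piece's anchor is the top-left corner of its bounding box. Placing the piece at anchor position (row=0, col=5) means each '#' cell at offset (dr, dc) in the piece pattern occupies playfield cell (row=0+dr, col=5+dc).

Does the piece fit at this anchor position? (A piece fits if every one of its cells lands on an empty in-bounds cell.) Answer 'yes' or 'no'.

Check each piece cell at anchor (0, 5):
  offset (0,0) -> (0,5): empty -> OK
  offset (1,0) -> (1,5): empty -> OK
  offset (2,0) -> (2,5): empty -> OK
  offset (3,0) -> (3,5): empty -> OK
All cells valid: yes

Answer: yes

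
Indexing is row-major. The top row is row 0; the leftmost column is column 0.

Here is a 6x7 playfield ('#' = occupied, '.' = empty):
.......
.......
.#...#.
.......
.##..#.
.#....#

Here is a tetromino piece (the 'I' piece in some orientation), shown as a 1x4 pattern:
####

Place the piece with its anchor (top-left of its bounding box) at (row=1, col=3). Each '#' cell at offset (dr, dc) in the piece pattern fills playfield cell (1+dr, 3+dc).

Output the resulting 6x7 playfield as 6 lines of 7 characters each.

Answer: .......
...####
.#...#.
.......
.##..#.
.#....#

Derivation:
Fill (1+0,3+0) = (1,3)
Fill (1+0,3+1) = (1,4)
Fill (1+0,3+2) = (1,5)
Fill (1+0,3+3) = (1,6)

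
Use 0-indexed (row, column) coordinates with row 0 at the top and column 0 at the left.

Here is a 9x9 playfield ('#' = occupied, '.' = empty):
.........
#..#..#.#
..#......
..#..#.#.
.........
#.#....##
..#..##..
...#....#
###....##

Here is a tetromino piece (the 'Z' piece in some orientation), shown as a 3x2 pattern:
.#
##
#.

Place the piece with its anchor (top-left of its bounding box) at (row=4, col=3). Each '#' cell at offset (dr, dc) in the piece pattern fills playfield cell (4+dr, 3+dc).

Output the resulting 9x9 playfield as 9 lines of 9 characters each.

Fill (4+0,3+1) = (4,4)
Fill (4+1,3+0) = (5,3)
Fill (4+1,3+1) = (5,4)
Fill (4+2,3+0) = (6,3)

Answer: .........
#..#..#.#
..#......
..#..#.#.
....#....
#.###..##
..##.##..
...#....#
###....##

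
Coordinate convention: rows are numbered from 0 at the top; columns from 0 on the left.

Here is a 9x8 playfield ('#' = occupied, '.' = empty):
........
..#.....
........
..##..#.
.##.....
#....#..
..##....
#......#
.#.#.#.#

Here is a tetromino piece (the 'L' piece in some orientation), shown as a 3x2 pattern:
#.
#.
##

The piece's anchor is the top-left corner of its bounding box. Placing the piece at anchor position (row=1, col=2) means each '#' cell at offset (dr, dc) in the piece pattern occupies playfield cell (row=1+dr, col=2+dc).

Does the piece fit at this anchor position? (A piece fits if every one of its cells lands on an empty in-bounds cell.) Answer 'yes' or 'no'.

Check each piece cell at anchor (1, 2):
  offset (0,0) -> (1,2): occupied ('#') -> FAIL
  offset (1,0) -> (2,2): empty -> OK
  offset (2,0) -> (3,2): occupied ('#') -> FAIL
  offset (2,1) -> (3,3): occupied ('#') -> FAIL
All cells valid: no

Answer: no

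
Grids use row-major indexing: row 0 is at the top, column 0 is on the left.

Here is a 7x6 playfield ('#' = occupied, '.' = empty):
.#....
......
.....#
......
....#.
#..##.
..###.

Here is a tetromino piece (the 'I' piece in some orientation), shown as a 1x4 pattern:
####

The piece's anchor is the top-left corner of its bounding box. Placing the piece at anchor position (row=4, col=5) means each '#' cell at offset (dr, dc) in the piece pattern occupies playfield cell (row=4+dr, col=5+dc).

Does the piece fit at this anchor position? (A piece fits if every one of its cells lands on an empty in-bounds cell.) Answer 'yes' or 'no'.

Answer: no

Derivation:
Check each piece cell at anchor (4, 5):
  offset (0,0) -> (4,5): empty -> OK
  offset (0,1) -> (4,6): out of bounds -> FAIL
  offset (0,2) -> (4,7): out of bounds -> FAIL
  offset (0,3) -> (4,8): out of bounds -> FAIL
All cells valid: no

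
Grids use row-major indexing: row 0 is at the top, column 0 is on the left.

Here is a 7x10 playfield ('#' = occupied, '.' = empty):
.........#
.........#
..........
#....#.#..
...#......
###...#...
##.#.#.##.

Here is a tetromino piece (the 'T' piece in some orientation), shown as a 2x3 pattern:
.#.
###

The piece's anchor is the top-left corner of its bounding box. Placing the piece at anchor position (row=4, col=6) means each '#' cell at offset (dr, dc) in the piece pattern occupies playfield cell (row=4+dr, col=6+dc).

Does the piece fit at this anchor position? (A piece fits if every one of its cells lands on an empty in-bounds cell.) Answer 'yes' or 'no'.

Answer: no

Derivation:
Check each piece cell at anchor (4, 6):
  offset (0,1) -> (4,7): empty -> OK
  offset (1,0) -> (5,6): occupied ('#') -> FAIL
  offset (1,1) -> (5,7): empty -> OK
  offset (1,2) -> (5,8): empty -> OK
All cells valid: no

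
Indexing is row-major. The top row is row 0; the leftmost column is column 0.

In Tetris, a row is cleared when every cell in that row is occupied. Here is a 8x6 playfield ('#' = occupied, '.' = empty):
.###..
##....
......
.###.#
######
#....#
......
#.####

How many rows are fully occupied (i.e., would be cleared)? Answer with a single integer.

Answer: 1

Derivation:
Check each row:
  row 0: 3 empty cells -> not full
  row 1: 4 empty cells -> not full
  row 2: 6 empty cells -> not full
  row 3: 2 empty cells -> not full
  row 4: 0 empty cells -> FULL (clear)
  row 5: 4 empty cells -> not full
  row 6: 6 empty cells -> not full
  row 7: 1 empty cell -> not full
Total rows cleared: 1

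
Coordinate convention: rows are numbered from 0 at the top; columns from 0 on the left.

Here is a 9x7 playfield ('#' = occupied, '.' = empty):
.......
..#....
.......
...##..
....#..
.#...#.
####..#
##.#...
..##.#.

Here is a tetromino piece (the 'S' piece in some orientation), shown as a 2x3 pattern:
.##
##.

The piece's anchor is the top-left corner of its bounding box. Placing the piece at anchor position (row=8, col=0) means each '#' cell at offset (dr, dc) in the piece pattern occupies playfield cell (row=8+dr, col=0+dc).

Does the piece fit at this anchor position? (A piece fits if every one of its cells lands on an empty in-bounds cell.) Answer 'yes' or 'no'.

Check each piece cell at anchor (8, 0):
  offset (0,1) -> (8,1): empty -> OK
  offset (0,2) -> (8,2): occupied ('#') -> FAIL
  offset (1,0) -> (9,0): out of bounds -> FAIL
  offset (1,1) -> (9,1): out of bounds -> FAIL
All cells valid: no

Answer: no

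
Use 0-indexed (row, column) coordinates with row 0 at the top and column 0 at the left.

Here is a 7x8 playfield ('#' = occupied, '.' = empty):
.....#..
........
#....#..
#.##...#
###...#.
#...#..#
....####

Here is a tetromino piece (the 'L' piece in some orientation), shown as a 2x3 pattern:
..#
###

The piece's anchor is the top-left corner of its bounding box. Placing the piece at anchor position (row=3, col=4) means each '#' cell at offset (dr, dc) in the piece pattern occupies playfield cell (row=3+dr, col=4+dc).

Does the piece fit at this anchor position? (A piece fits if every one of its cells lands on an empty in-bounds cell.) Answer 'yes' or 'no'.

Check each piece cell at anchor (3, 4):
  offset (0,2) -> (3,6): empty -> OK
  offset (1,0) -> (4,4): empty -> OK
  offset (1,1) -> (4,5): empty -> OK
  offset (1,2) -> (4,6): occupied ('#') -> FAIL
All cells valid: no

Answer: no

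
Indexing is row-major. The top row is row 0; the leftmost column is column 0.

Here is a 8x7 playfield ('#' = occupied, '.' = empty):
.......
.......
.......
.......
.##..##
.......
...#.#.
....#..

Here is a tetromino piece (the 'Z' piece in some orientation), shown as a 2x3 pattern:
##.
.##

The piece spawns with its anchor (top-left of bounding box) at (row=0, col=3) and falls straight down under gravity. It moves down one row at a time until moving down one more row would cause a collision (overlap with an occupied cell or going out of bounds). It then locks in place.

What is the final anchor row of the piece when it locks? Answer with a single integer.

Answer: 2

Derivation:
Spawn at (row=0, col=3). Try each row:
  row 0: fits
  row 1: fits
  row 2: fits
  row 3: blocked -> lock at row 2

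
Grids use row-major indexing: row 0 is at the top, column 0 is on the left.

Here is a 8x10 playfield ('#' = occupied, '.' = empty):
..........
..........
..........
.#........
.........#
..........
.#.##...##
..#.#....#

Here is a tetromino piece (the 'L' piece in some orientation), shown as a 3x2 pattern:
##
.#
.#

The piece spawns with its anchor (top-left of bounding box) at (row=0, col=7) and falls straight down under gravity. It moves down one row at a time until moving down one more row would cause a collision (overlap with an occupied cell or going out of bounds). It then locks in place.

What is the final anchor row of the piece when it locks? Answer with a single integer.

Spawn at (row=0, col=7). Try each row:
  row 0: fits
  row 1: fits
  row 2: fits
  row 3: fits
  row 4: blocked -> lock at row 3

Answer: 3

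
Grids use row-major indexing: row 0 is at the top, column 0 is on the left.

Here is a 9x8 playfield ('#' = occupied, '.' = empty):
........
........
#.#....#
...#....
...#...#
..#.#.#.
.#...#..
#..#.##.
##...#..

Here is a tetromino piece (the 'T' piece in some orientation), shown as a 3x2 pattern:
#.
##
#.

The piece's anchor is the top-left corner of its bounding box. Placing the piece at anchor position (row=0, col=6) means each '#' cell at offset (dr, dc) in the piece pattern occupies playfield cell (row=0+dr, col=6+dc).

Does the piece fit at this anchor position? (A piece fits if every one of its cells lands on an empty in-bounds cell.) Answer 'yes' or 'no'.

Check each piece cell at anchor (0, 6):
  offset (0,0) -> (0,6): empty -> OK
  offset (1,0) -> (1,6): empty -> OK
  offset (1,1) -> (1,7): empty -> OK
  offset (2,0) -> (2,6): empty -> OK
All cells valid: yes

Answer: yes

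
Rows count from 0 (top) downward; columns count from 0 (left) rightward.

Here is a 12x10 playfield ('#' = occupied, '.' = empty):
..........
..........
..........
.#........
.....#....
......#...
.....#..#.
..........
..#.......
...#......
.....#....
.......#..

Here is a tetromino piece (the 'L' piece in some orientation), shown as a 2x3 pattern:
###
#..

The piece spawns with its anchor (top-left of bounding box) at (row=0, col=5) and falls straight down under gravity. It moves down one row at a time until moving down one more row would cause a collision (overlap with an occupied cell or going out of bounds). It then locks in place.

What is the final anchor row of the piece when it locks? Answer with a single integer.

Spawn at (row=0, col=5). Try each row:
  row 0: fits
  row 1: fits
  row 2: fits
  row 3: blocked -> lock at row 2

Answer: 2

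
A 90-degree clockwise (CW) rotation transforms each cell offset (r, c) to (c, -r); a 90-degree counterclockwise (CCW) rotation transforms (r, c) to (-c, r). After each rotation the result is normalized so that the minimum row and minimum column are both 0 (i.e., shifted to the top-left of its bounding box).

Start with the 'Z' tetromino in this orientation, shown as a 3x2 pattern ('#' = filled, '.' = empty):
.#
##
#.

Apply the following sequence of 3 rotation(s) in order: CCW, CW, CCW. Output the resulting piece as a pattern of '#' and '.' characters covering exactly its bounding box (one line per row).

Answer: ##.
.##

Derivation:
Start:
.#
##
#.
After rotation 1 (CCW):
##.
.##
After rotation 2 (CW):
.#
##
#.
After rotation 3 (CCW):
##.
.##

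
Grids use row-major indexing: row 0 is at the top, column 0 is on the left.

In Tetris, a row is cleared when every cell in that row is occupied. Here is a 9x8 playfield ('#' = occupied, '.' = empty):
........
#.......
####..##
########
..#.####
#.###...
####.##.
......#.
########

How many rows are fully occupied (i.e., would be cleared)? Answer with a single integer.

Answer: 2

Derivation:
Check each row:
  row 0: 8 empty cells -> not full
  row 1: 7 empty cells -> not full
  row 2: 2 empty cells -> not full
  row 3: 0 empty cells -> FULL (clear)
  row 4: 3 empty cells -> not full
  row 5: 4 empty cells -> not full
  row 6: 2 empty cells -> not full
  row 7: 7 empty cells -> not full
  row 8: 0 empty cells -> FULL (clear)
Total rows cleared: 2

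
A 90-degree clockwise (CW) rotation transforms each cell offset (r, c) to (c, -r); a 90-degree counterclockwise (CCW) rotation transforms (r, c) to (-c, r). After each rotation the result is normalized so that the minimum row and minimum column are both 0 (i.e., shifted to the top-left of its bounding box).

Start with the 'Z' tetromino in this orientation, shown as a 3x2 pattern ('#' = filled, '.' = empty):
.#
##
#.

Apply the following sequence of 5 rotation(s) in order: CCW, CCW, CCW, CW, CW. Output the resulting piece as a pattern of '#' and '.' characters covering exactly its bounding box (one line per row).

Start:
.#
##
#.
After rotation 1 (CCW):
##.
.##
After rotation 2 (CCW):
.#
##
#.
After rotation 3 (CCW):
##.
.##
After rotation 4 (CW):
.#
##
#.
After rotation 5 (CW):
##.
.##

Answer: ##.
.##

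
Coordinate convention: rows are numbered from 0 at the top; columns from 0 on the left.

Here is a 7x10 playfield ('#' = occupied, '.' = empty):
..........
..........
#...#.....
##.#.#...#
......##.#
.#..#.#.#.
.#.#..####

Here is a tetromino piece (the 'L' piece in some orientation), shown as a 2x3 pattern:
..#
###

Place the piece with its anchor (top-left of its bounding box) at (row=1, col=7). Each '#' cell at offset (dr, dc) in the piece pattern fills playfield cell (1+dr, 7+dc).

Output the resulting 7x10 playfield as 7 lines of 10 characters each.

Answer: ..........
.........#
#...#..###
##.#.#...#
......##.#
.#..#.#.#.
.#.#..####

Derivation:
Fill (1+0,7+2) = (1,9)
Fill (1+1,7+0) = (2,7)
Fill (1+1,7+1) = (2,8)
Fill (1+1,7+2) = (2,9)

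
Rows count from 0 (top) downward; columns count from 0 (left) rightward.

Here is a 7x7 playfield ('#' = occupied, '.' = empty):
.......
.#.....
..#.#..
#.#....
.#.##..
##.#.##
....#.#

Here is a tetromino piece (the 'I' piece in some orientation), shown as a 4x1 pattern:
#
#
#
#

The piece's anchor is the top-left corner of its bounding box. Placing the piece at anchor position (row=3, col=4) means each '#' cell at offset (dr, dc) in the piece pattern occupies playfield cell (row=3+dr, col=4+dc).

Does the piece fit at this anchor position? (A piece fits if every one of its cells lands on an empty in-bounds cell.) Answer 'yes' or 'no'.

Answer: no

Derivation:
Check each piece cell at anchor (3, 4):
  offset (0,0) -> (3,4): empty -> OK
  offset (1,0) -> (4,4): occupied ('#') -> FAIL
  offset (2,0) -> (5,4): empty -> OK
  offset (3,0) -> (6,4): occupied ('#') -> FAIL
All cells valid: no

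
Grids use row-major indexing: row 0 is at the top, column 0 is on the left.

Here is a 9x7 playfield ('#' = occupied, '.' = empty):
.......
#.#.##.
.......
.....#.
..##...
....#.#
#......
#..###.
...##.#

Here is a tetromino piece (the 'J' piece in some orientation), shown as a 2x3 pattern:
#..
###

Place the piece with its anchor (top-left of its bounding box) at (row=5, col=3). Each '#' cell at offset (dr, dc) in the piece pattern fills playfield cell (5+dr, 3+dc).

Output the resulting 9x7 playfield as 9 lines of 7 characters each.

Fill (5+0,3+0) = (5,3)
Fill (5+1,3+0) = (6,3)
Fill (5+1,3+1) = (6,4)
Fill (5+1,3+2) = (6,5)

Answer: .......
#.#.##.
.......
.....#.
..##...
...##.#
#..###.
#..###.
...##.#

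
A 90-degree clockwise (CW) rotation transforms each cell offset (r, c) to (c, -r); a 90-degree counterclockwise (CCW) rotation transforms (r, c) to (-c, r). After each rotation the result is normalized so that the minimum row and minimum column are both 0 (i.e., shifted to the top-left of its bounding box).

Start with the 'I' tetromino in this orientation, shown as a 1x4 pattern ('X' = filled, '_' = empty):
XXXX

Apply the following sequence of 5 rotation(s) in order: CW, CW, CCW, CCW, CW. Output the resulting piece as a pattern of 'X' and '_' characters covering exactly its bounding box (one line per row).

Start:
XXXX
After rotation 1 (CW):
X
X
X
X
After rotation 2 (CW):
XXXX
After rotation 3 (CCW):
X
X
X
X
After rotation 4 (CCW):
XXXX
After rotation 5 (CW):
X
X
X
X

Answer: X
X
X
X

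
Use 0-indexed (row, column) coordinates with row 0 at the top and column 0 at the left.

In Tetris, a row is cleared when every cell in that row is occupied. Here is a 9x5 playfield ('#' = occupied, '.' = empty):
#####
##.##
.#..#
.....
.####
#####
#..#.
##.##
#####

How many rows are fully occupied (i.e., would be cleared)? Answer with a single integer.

Check each row:
  row 0: 0 empty cells -> FULL (clear)
  row 1: 1 empty cell -> not full
  row 2: 3 empty cells -> not full
  row 3: 5 empty cells -> not full
  row 4: 1 empty cell -> not full
  row 5: 0 empty cells -> FULL (clear)
  row 6: 3 empty cells -> not full
  row 7: 1 empty cell -> not full
  row 8: 0 empty cells -> FULL (clear)
Total rows cleared: 3

Answer: 3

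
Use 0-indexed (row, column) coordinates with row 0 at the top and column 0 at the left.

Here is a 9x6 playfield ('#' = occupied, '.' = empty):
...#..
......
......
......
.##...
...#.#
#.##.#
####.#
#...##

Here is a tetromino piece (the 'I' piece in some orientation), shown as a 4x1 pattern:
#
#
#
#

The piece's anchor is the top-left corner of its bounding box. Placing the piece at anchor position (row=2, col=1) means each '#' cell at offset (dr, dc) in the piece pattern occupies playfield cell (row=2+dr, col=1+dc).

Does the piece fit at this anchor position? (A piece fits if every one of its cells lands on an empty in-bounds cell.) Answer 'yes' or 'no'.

Check each piece cell at anchor (2, 1):
  offset (0,0) -> (2,1): empty -> OK
  offset (1,0) -> (3,1): empty -> OK
  offset (2,0) -> (4,1): occupied ('#') -> FAIL
  offset (3,0) -> (5,1): empty -> OK
All cells valid: no

Answer: no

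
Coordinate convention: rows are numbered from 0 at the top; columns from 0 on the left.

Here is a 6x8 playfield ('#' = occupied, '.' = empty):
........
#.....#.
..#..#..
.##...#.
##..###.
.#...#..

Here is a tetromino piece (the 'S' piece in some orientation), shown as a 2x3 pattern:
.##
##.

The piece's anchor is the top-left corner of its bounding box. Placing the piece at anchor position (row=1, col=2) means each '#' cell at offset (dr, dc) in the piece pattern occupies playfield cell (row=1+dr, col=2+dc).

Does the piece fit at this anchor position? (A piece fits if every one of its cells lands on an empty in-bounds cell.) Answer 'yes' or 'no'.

Answer: no

Derivation:
Check each piece cell at anchor (1, 2):
  offset (0,1) -> (1,3): empty -> OK
  offset (0,2) -> (1,4): empty -> OK
  offset (1,0) -> (2,2): occupied ('#') -> FAIL
  offset (1,1) -> (2,3): empty -> OK
All cells valid: no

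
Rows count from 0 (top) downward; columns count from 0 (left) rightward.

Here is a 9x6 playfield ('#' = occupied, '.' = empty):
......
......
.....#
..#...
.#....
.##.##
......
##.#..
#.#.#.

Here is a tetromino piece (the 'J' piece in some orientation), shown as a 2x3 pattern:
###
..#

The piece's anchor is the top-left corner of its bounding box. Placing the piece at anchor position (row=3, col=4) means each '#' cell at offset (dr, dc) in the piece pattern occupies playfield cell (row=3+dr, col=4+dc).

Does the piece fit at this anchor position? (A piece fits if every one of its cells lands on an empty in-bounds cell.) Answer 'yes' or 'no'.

Answer: no

Derivation:
Check each piece cell at anchor (3, 4):
  offset (0,0) -> (3,4): empty -> OK
  offset (0,1) -> (3,5): empty -> OK
  offset (0,2) -> (3,6): out of bounds -> FAIL
  offset (1,2) -> (4,6): out of bounds -> FAIL
All cells valid: no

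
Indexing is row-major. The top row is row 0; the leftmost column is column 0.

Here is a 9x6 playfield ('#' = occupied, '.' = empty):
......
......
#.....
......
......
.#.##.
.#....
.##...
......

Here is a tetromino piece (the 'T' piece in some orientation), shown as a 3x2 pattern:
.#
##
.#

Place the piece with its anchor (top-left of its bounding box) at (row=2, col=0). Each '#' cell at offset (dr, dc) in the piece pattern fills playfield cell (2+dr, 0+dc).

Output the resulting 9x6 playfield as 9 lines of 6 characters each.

Fill (2+0,0+1) = (2,1)
Fill (2+1,0+0) = (3,0)
Fill (2+1,0+1) = (3,1)
Fill (2+2,0+1) = (4,1)

Answer: ......
......
##....
##....
.#....
.#.##.
.#....
.##...
......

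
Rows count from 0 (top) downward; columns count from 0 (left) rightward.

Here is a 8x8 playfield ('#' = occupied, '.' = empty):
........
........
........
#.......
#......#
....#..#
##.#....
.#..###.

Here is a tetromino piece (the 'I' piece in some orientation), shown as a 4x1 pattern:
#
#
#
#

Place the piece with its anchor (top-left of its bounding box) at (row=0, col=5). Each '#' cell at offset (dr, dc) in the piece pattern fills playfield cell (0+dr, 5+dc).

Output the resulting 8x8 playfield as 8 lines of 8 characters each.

Answer: .....#..
.....#..
.....#..
#....#..
#......#
....#..#
##.#....
.#..###.

Derivation:
Fill (0+0,5+0) = (0,5)
Fill (0+1,5+0) = (1,5)
Fill (0+2,5+0) = (2,5)
Fill (0+3,5+0) = (3,5)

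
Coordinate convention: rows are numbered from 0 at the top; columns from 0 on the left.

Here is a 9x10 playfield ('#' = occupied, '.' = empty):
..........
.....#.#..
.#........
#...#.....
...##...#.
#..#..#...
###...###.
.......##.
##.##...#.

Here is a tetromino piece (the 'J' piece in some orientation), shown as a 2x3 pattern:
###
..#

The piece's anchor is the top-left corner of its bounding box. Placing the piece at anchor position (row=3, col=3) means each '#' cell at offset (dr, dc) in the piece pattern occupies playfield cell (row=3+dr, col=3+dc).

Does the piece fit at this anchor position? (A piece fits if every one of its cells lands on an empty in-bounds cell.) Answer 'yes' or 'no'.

Check each piece cell at anchor (3, 3):
  offset (0,0) -> (3,3): empty -> OK
  offset (0,1) -> (3,4): occupied ('#') -> FAIL
  offset (0,2) -> (3,5): empty -> OK
  offset (1,2) -> (4,5): empty -> OK
All cells valid: no

Answer: no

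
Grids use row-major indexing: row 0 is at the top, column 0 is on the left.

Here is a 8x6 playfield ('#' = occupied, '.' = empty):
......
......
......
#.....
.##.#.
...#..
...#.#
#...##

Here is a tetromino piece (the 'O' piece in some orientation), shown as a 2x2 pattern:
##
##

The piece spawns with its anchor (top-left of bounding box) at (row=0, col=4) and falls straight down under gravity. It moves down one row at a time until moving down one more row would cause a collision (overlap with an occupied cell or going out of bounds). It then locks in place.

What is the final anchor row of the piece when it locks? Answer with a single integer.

Answer: 2

Derivation:
Spawn at (row=0, col=4). Try each row:
  row 0: fits
  row 1: fits
  row 2: fits
  row 3: blocked -> lock at row 2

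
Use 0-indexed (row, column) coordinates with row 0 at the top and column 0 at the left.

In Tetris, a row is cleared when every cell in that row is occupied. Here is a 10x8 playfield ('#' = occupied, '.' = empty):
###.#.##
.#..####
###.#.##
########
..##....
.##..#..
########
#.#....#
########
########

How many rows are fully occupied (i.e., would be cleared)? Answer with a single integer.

Check each row:
  row 0: 2 empty cells -> not full
  row 1: 3 empty cells -> not full
  row 2: 2 empty cells -> not full
  row 3: 0 empty cells -> FULL (clear)
  row 4: 6 empty cells -> not full
  row 5: 5 empty cells -> not full
  row 6: 0 empty cells -> FULL (clear)
  row 7: 5 empty cells -> not full
  row 8: 0 empty cells -> FULL (clear)
  row 9: 0 empty cells -> FULL (clear)
Total rows cleared: 4

Answer: 4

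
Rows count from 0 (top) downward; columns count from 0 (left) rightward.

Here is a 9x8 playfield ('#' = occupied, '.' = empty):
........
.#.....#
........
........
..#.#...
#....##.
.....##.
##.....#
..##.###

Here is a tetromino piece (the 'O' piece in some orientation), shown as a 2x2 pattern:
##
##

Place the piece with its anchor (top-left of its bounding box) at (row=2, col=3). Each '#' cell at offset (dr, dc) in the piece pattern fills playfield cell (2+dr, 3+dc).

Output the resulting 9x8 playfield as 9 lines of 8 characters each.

Fill (2+0,3+0) = (2,3)
Fill (2+0,3+1) = (2,4)
Fill (2+1,3+0) = (3,3)
Fill (2+1,3+1) = (3,4)

Answer: ........
.#.....#
...##...
...##...
..#.#...
#....##.
.....##.
##.....#
..##.###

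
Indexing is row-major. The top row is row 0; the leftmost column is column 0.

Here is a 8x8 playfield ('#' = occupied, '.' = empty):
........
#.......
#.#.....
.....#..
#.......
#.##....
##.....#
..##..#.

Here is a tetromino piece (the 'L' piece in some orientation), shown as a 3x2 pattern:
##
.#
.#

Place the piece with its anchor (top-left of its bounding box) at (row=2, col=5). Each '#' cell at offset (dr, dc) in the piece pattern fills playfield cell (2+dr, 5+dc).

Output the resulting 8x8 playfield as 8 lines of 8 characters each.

Fill (2+0,5+0) = (2,5)
Fill (2+0,5+1) = (2,6)
Fill (2+1,5+1) = (3,6)
Fill (2+2,5+1) = (4,6)

Answer: ........
#.......
#.#..##.
.....##.
#.....#.
#.##....
##.....#
..##..#.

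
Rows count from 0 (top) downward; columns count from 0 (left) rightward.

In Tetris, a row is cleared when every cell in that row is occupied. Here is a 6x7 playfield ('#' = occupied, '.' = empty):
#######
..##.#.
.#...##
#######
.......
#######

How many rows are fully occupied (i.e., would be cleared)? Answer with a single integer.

Answer: 3

Derivation:
Check each row:
  row 0: 0 empty cells -> FULL (clear)
  row 1: 4 empty cells -> not full
  row 2: 4 empty cells -> not full
  row 3: 0 empty cells -> FULL (clear)
  row 4: 7 empty cells -> not full
  row 5: 0 empty cells -> FULL (clear)
Total rows cleared: 3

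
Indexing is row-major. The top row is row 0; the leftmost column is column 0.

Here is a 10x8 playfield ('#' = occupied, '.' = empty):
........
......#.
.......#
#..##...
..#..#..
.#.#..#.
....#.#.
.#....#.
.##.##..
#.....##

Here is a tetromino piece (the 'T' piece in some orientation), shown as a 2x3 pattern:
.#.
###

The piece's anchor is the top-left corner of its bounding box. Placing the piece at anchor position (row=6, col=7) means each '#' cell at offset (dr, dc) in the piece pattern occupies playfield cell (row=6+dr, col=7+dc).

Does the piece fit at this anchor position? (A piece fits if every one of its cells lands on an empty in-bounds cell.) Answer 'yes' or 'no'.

Check each piece cell at anchor (6, 7):
  offset (0,1) -> (6,8): out of bounds -> FAIL
  offset (1,0) -> (7,7): empty -> OK
  offset (1,1) -> (7,8): out of bounds -> FAIL
  offset (1,2) -> (7,9): out of bounds -> FAIL
All cells valid: no

Answer: no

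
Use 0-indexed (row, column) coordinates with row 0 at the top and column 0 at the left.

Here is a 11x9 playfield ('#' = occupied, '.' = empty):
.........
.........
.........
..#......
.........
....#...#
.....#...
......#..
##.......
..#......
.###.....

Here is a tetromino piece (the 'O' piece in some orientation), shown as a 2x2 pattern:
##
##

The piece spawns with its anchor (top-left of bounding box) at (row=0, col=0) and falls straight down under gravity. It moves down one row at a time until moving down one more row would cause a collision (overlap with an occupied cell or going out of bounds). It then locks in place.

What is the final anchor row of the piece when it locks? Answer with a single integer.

Answer: 6

Derivation:
Spawn at (row=0, col=0). Try each row:
  row 0: fits
  row 1: fits
  row 2: fits
  row 3: fits
  row 4: fits
  row 5: fits
  row 6: fits
  row 7: blocked -> lock at row 6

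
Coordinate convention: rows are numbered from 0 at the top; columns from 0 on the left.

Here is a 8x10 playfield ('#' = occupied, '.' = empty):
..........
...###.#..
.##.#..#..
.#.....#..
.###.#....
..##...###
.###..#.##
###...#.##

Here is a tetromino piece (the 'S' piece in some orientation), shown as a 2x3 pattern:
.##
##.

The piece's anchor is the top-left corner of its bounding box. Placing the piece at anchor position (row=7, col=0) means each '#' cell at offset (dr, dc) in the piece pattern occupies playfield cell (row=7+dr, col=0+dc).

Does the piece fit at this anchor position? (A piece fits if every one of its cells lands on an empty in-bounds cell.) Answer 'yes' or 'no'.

Answer: no

Derivation:
Check each piece cell at anchor (7, 0):
  offset (0,1) -> (7,1): occupied ('#') -> FAIL
  offset (0,2) -> (7,2): occupied ('#') -> FAIL
  offset (1,0) -> (8,0): out of bounds -> FAIL
  offset (1,1) -> (8,1): out of bounds -> FAIL
All cells valid: no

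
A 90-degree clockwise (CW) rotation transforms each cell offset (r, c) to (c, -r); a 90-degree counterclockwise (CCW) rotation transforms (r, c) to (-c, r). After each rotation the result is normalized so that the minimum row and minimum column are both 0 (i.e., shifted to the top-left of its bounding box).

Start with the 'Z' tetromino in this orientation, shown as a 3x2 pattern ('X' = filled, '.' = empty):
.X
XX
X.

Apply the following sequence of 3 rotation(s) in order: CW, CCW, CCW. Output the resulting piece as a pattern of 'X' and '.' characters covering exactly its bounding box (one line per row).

Start:
.X
XX
X.
After rotation 1 (CW):
XX.
.XX
After rotation 2 (CCW):
.X
XX
X.
After rotation 3 (CCW):
XX.
.XX

Answer: XX.
.XX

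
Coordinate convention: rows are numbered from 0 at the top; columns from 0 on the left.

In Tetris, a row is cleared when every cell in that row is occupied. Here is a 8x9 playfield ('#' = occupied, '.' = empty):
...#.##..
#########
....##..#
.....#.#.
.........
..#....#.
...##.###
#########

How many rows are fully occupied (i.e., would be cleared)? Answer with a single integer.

Answer: 2

Derivation:
Check each row:
  row 0: 6 empty cells -> not full
  row 1: 0 empty cells -> FULL (clear)
  row 2: 6 empty cells -> not full
  row 3: 7 empty cells -> not full
  row 4: 9 empty cells -> not full
  row 5: 7 empty cells -> not full
  row 6: 4 empty cells -> not full
  row 7: 0 empty cells -> FULL (clear)
Total rows cleared: 2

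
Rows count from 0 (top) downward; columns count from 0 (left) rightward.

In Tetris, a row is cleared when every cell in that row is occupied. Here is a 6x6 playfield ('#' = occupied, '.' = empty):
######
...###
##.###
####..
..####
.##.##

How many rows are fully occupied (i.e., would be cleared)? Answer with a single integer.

Answer: 1

Derivation:
Check each row:
  row 0: 0 empty cells -> FULL (clear)
  row 1: 3 empty cells -> not full
  row 2: 1 empty cell -> not full
  row 3: 2 empty cells -> not full
  row 4: 2 empty cells -> not full
  row 5: 2 empty cells -> not full
Total rows cleared: 1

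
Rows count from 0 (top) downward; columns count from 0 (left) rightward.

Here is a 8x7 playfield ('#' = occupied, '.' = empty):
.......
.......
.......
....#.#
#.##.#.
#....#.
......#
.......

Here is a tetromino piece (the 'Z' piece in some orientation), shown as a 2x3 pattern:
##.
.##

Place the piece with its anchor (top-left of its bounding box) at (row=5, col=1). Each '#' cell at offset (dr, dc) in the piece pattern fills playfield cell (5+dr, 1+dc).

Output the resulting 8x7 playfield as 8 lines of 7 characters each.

Answer: .......
.......
.......
....#.#
#.##.#.
###..#.
..##..#
.......

Derivation:
Fill (5+0,1+0) = (5,1)
Fill (5+0,1+1) = (5,2)
Fill (5+1,1+1) = (6,2)
Fill (5+1,1+2) = (6,3)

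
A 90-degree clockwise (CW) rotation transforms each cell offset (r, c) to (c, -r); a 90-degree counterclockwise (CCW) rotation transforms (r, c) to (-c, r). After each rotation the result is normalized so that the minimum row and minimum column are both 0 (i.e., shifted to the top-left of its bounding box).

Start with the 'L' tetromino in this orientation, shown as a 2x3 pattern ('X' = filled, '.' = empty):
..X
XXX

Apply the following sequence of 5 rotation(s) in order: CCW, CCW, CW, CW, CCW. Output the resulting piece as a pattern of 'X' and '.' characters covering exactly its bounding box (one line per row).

Answer: XX
.X
.X

Derivation:
Start:
..X
XXX
After rotation 1 (CCW):
XX
.X
.X
After rotation 2 (CCW):
XXX
X..
After rotation 3 (CW):
XX
.X
.X
After rotation 4 (CW):
..X
XXX
After rotation 5 (CCW):
XX
.X
.X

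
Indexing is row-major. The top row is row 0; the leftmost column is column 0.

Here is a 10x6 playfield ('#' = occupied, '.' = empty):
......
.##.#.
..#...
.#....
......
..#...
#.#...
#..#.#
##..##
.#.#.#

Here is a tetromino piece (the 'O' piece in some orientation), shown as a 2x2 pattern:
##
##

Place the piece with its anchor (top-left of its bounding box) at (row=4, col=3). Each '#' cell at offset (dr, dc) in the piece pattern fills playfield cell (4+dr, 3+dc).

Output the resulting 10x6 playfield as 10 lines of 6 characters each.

Answer: ......
.##.#.
..#...
.#....
...##.
..###.
#.#...
#..#.#
##..##
.#.#.#

Derivation:
Fill (4+0,3+0) = (4,3)
Fill (4+0,3+1) = (4,4)
Fill (4+1,3+0) = (5,3)
Fill (4+1,3+1) = (5,4)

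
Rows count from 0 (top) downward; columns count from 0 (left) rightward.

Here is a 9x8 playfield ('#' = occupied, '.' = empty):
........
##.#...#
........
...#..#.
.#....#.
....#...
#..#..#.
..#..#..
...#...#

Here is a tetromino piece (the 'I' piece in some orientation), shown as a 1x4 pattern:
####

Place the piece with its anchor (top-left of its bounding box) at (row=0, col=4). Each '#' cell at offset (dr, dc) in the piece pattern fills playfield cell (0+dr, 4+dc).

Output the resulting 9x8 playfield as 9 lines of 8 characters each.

Answer: ....####
##.#...#
........
...#..#.
.#....#.
....#...
#..#..#.
..#..#..
...#...#

Derivation:
Fill (0+0,4+0) = (0,4)
Fill (0+0,4+1) = (0,5)
Fill (0+0,4+2) = (0,6)
Fill (0+0,4+3) = (0,7)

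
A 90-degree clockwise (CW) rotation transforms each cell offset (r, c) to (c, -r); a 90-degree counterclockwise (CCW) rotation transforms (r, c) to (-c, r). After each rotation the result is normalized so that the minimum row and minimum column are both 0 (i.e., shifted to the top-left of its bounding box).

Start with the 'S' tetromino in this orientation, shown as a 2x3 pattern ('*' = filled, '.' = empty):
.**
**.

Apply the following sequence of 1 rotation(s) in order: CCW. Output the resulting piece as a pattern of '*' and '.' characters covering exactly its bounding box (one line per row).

Answer: *.
**
.*

Derivation:
Start:
.**
**.
After rotation 1 (CCW):
*.
**
.*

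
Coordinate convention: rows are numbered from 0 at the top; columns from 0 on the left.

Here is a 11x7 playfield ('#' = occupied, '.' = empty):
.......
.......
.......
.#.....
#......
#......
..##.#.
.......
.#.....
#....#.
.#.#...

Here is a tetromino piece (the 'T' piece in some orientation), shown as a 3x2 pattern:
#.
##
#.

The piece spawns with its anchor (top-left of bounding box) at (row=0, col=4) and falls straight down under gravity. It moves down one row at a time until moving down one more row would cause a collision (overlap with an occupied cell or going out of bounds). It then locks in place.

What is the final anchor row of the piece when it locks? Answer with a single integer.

Answer: 4

Derivation:
Spawn at (row=0, col=4). Try each row:
  row 0: fits
  row 1: fits
  row 2: fits
  row 3: fits
  row 4: fits
  row 5: blocked -> lock at row 4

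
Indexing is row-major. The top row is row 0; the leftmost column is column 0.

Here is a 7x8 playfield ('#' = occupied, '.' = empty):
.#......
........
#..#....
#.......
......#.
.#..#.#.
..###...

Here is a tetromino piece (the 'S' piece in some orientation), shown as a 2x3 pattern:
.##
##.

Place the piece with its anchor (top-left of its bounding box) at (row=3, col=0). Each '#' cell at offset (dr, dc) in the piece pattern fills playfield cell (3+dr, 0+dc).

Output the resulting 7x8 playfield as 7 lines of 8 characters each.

Fill (3+0,0+1) = (3,1)
Fill (3+0,0+2) = (3,2)
Fill (3+1,0+0) = (4,0)
Fill (3+1,0+1) = (4,1)

Answer: .#......
........
#..#....
###.....
##....#.
.#..#.#.
..###...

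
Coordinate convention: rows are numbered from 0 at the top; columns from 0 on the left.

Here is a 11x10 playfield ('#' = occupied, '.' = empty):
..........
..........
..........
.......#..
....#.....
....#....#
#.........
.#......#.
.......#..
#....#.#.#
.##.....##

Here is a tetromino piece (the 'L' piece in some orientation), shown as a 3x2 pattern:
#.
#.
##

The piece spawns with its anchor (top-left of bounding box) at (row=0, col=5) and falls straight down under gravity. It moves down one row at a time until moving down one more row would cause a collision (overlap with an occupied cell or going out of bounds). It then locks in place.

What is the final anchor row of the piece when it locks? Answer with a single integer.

Spawn at (row=0, col=5). Try each row:
  row 0: fits
  row 1: fits
  row 2: fits
  row 3: fits
  row 4: fits
  row 5: fits
  row 6: fits
  row 7: blocked -> lock at row 6

Answer: 6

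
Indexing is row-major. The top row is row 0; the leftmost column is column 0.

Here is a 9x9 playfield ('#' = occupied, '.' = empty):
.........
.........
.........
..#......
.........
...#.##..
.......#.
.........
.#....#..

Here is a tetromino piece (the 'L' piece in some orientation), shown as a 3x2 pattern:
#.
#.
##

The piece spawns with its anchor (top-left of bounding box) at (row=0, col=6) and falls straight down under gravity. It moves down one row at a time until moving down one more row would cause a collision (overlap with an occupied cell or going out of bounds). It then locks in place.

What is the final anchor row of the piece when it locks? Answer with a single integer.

Answer: 2

Derivation:
Spawn at (row=0, col=6). Try each row:
  row 0: fits
  row 1: fits
  row 2: fits
  row 3: blocked -> lock at row 2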